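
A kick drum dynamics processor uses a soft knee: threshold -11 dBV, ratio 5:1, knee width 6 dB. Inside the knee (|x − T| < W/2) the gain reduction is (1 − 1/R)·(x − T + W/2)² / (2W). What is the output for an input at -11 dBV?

x − T + W/2 = -11 − (-11) + 3 = 3.
GR = (1 − 1/5) × 3² / 12 = 0.8 × 9 / 12 = 0.6 dB.
Output = -11 − 0.6 = -11.6 dBV.

-11.6 dBV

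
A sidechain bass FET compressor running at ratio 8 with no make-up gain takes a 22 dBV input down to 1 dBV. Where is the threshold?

-2 dBV

Gain reduction = 22 − 1 = 21 dB; output overshoot = GR / (R − 1) = 21 / 7 = 3 dB.
Threshold = output − output overshoot = 1 − 3 = -2 dBV.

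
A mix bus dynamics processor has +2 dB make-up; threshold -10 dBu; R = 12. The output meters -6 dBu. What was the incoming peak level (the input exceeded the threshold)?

Before make-up, the level was -6 − 2 = -8 dBu.
The compressed level sits -8 − (-10) = 2 dB over threshold.
Input overshoot = R × output overshoot = 24 dB → input = -10 + 24 = 14 dBu.

14 dBu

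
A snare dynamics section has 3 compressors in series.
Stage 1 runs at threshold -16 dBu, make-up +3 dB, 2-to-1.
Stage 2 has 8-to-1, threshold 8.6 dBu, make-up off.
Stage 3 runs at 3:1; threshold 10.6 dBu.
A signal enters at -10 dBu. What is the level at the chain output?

-10 dBu

Stage 1: 6 dB above -16 dBu, reduced 2:1 to 3 dB above → -13 dBu; +3 dB make-up → -10 dBu.
Stage 2: -10 dBu ≤ 8.6 dBu, so stage 2 doesn't engage; output -10 dBu.
Stage 3: -10 dBu ≤ 10.6 dBu, so stage 3 doesn't engage; output -10 dBu.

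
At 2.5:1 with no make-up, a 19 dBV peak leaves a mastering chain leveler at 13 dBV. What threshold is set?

9 dBV

Let T be the threshold. Output overshoot = (input overshoot)/R, so 13 − T = (19 − T)/2.5.
2.5·(13 − T) = 19 − T → 1.5·T = 32.5 − 19 = 13.5.
T = 13.5/1.5 = 9 dBV.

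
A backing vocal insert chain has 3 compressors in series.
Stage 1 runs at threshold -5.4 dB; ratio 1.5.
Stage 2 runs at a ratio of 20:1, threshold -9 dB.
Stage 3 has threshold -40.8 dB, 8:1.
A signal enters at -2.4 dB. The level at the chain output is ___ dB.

Stage 1: overshoot 3 dB → 3/1.5 = 2 dB → -3.4 dB.
Stage 2: overshoot 5.6 dB → 5.6/20 = 0.28 dB → -8.72 dB.
Stage 3: overshoot 32.08 dB → 32.08/8 = 4.01 dB → -36.79 dB.

-36.79 dB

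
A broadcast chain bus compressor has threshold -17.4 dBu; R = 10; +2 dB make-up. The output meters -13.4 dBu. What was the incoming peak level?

2.6 dBu

Before make-up, the level was -13.4 − 2 = -15.4 dBu.
The compressed level sits -15.4 − (-17.4) = 2 dB over threshold.
Before 10:1 compression the overshoot was 2 × 10 = 20 dB, so input = -17.4 + 20 = 2.6 dBu.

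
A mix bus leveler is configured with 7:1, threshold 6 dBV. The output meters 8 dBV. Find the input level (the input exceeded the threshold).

That's 2 dB above the 6 dBV threshold.
Undo the ratio: input overshoot = 2 × 7 = 14 dB, giving input = 20 dBV.

20 dBV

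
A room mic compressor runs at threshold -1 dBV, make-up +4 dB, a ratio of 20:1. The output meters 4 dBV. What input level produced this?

Remove make-up: 4 − 4 = 0 dBV.
The compressed level sits 0 − (-1) = 1 dB over threshold.
Before 20:1 compression the overshoot was 1 × 20 = 20 dB, so input = -1 + 20 = 19 dBV.

19 dBV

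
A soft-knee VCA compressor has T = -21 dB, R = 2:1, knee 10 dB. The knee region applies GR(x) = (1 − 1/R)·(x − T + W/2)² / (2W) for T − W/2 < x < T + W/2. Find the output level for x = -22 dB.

x − T + W/2 = -22 − (-21) + 5 = 4.
GR = (1 − 1/2) × 4² / 20 = 0.5 × 16 / 20 = 0.4 dB.
Output = -22 − 0.4 = -22.4 dB.

-22.4 dB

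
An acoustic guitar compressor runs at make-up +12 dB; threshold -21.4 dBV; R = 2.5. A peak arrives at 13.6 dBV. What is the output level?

4.6 dBV

13.6 dBV sits 35 dB over threshold.
The 35 dB excess becomes 14 dB after 2.5:1 reduction.
So the level is -21.4 + 14 = -7.4 dBV; make-up adds 12 dB, giving 4.6 dBV.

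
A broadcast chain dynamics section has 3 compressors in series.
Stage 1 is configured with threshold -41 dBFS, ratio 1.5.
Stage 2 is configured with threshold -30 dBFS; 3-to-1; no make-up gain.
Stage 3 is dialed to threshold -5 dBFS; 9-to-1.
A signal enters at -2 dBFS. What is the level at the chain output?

-25 dBFS

Stage 1: 39 dB above -41 dBFS, reduced 1.5:1 to 26 dB above → -15 dBFS.
Stage 2: 15 dB above -30 dBFS, reduced 3:1 to 5 dB above → -25 dBFS.
Stage 3: -25 dBFS is at or below the -5 dBFS threshold — no compression; output -25 dBFS.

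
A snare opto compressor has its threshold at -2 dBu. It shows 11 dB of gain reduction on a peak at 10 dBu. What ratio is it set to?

12:1

Input overshoot = 10 − (-2) = 12 dB.
Output overshoot = 12 − 11 = 1 dB.
Ratio = input overshoot / output overshoot = 12 / 1 = 12.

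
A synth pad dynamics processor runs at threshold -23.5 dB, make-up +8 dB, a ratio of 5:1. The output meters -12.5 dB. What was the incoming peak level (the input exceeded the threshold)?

Before make-up, the level was -12.5 − 8 = -20.5 dB.
Post-compression overshoot = -20.5 − (-23.5) = 3 dB.
Undo the ratio: input overshoot = 3 × 5 = 15 dB, giving input = -8.5 dB.

-8.5 dB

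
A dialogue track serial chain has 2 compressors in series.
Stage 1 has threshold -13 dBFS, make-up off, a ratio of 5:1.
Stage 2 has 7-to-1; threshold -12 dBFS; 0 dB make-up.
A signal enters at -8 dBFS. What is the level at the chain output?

Stage 1: overshoot 5 dB → 5/5 = 1 dB → -12 dBFS.
Stage 2: -12 dBFS is at or below the -12 dBFS threshold — no compression; output -12 dBFS.

-12 dBFS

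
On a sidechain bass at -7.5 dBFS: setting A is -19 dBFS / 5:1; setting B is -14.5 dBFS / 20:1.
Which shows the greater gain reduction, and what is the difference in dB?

A, by 2.55 dB

A: overshoot 11.5 dB → output overshoot 2.3 dB → GR 9.2 dB.
B: overshoot 7 dB → output overshoot 0.35 dB → GR 6.65 dB.
A applies 2.55 dB more gain reduction.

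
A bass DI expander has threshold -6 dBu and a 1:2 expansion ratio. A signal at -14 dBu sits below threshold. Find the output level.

-22 dBu

The input is 8 dB below the -6 dBu threshold.
A 1:2 expander multiplies undershoot by 2: 8 × 2 = 16 dB below threshold.
Output = -6 − 16 = -22 dBu.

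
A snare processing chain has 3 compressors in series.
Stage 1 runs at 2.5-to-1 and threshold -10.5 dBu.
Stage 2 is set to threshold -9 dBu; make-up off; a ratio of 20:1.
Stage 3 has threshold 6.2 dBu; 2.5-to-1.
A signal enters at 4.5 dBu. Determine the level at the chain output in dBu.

-8.775 dBu

Stage 1: 15 dB above -10.5 dBu, reduced 2.5:1 to 6 dB above → -4.5 dBu.
Stage 2: overshoot 4.5 dB → 4.5/20 = 0.225 dB → -8.775 dBu.
Stage 3: below threshold (-8.775 ≤ 6.2); passes unchanged; output -8.775 dBu.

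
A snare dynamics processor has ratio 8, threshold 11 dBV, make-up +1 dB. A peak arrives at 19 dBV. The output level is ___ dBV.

The input is 8 dB above the 11 dBV threshold.
8:1 compression reduces that to 8/8 = 1 dB over.
That puts the output at 12 dBV; make-up adds 1 dB, giving 13 dBV.

13 dBV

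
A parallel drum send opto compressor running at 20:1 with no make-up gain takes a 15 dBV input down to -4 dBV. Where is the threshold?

-5 dBV

Gain reduction = 15 − (-4) = 19 dB; output overshoot = GR / (R − 1) = 19 / 19 = 1 dB.
Threshold = output − output overshoot = -4 − 1 = -5 dBV.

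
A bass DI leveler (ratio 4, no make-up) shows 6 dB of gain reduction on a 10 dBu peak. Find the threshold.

2 dBu

Let T be the threshold. Output overshoot = (input overshoot)/R, so 4 − T = (10 − T)/4.
4·(4 − T) = 10 − T → 3·T = 16 − 10 = 6.
T = 6/3 = 2 dBu.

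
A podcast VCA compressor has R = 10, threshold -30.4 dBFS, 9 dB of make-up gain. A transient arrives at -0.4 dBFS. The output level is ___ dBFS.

-0.4 dBFS sits 30 dB over threshold.
The 30 dB excess becomes 3 dB after 10:1 reduction.
Output = -30.4 + 3 = -27.4 dBFS; make-up adds 9 dB, giving -18.4 dBFS.

-18.4 dBFS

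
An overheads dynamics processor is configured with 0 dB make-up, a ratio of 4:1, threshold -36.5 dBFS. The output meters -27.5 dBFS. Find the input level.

-0.5 dBFS

That's 9 dB above the -36.5 dBFS threshold.
Before 4:1 compression the overshoot was 9 × 4 = 36 dB, so input = -36.5 + 36 = -0.5 dBFS.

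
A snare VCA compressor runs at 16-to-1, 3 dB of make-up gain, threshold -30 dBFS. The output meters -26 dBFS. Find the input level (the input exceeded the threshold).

-14 dBFS

Before make-up, the level was -26 − 3 = -29 dBFS.
That's 1 dB above the -30 dBFS threshold.
Undo the ratio: input overshoot = 1 × 16 = 16 dB, giving input = -14 dBFS.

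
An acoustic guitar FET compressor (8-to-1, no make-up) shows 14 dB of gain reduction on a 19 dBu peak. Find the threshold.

3 dBu

Input is 16 dB above T (since output overshoot × R = input overshoot: (5 − T)·8 = 19 − T gives T = 3 dBu).
Check: 3 + (19 − 3)/8 = 3 + 2 = 5 dBu. ✓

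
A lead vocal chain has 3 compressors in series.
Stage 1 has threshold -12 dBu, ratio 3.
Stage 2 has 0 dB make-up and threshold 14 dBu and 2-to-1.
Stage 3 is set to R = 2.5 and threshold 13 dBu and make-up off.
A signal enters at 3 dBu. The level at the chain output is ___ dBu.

-7 dBu

Stage 1: overshoot 15 dB → 15/3 = 5 dB → -7 dBu.
Stage 2: -7 dBu ≤ 14 dBu, so stage 2 doesn't engage; output -7 dBu.
Stage 3: below threshold (-7 ≤ 13); passes unchanged; output -7 dBu.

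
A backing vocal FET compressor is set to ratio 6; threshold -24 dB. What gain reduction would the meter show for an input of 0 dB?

20 dB

0 dB exceeds the threshold by 24 dB.
At 6:1, output sits 24/6 = 4 dB above threshold.
So the signal is attenuated by 24 − 4 = 20 dB.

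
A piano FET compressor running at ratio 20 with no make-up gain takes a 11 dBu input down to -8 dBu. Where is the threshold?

-9 dBu

Input is 20 dB above T (since output overshoot × R = input overshoot: (-8 − T)·20 = 11 − T gives T = -9 dBu).
Check: -9 + (11 − (-9))/20 = -9 + 1 = -8 dBu. ✓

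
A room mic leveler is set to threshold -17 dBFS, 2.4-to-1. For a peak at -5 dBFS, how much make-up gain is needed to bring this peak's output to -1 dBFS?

11 dB

The peak compresses to -17 + 12/2.4 = -12 dBFS.
To reach -1 dBFS requires -1 − (-12) = 11 dB of make-up.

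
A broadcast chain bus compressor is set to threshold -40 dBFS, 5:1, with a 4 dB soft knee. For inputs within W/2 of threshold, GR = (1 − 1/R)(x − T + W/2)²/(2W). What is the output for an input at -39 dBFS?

-39.9 dBFS

x − T + W/2 = -39 − (-40) + 2 = 3.
GR = (1 − 1/5) × 3² / 8 = 0.8 × 9 / 8 = 0.9 dB.
Output = -39 − 0.9 = -39.9 dBFS.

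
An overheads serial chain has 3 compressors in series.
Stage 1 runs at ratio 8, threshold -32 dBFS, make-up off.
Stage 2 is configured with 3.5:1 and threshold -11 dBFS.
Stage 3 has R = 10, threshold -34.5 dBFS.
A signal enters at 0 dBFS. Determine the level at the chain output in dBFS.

Stage 1: 32 dB above -32 dBFS, reduced 8:1 to 4 dB above → -28 dBFS.
Stage 2: -28 dBFS ≤ -11 dBFS, so stage 2 doesn't engage; output -28 dBFS.
Stage 3: -28 dBFS is 6.5 dB over -34.5 dBFS; at 10:1 that becomes 0.65 dB over, giving -33.85 dBFS.

-33.85 dBFS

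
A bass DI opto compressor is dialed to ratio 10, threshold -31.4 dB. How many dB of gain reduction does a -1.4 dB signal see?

27 dB

-1.4 dB exceeds the threshold by 30 dB.
At 10:1, output sits 30/10 = 3 dB above threshold.
Gain reduction = 30 − 3 = 27 dB.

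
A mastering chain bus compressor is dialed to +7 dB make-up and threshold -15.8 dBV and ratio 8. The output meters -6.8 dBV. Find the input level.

0.2 dBV

Stripping the +7 dB make-up gives -13.8 dBV at the gain stage.
Post-compression overshoot = -13.8 − (-15.8) = 2 dB.
Undo the ratio: input overshoot = 2 × 8 = 16 dB, giving input = 0.2 dBV.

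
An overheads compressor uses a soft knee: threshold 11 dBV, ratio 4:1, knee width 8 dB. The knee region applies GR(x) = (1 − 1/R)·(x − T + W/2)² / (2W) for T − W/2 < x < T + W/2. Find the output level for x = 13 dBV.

x − T + W/2 = 13 − 11 + 4 = 6.
GR = (1 − 1/4) × 6² / 16 = 0.75 × 36 / 16 = 1.6875 dB.
Output = 13 − 1.6875 = 11.3125 dBV.

11.3125 dBV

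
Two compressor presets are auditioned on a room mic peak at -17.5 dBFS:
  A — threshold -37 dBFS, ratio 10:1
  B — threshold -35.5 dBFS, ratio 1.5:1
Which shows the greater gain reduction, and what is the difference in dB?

A: GR = 19.5 − 19.5/10 = 17.55 dB.
B: GR = 18 − 18/1.5 = 6 dB.
A applies 11.55 dB more gain reduction.

A, by 11.55 dB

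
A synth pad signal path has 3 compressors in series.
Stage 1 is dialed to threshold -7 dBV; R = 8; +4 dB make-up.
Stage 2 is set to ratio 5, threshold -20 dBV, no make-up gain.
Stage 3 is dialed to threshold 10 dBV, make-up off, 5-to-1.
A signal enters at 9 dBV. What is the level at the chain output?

-16.2 dBV

Stage 1: overshoot 16 dB → 16/8 = 2 dB → -5 dBV; +4 dB make-up → -1 dBV.
Stage 2: -1 dBV is 19 dB over -20 dBV; at 5:1 that becomes 3.8 dB over, giving -16.2 dBV.
Stage 3: -16.2 dBV ≤ 10 dBV, so stage 3 doesn't engage; output -16.2 dBV.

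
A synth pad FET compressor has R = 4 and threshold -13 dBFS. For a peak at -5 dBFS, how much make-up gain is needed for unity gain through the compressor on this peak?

6 dB

Without make-up, output = threshold + overshoot/4 = -13 + 2 = -11 dBFS.
Gap to target: 6 dB.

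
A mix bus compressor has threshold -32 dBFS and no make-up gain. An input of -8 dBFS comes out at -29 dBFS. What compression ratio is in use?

Input overshoot = -8 − (-32) = 24 dB; output overshoot = -29 − (-32) = 3 dB.
Ratio = 24 / 3 = 8.

8:1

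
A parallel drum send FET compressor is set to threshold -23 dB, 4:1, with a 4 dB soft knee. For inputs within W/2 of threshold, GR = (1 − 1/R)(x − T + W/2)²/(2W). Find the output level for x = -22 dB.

-22.84375 dB

x − T + W/2 = -22 − (-23) + 2 = 3.
GR = (1 − 1/4) × 3² / 8 = 0.75 × 9 / 8 = 0.84375 dB.
Output = -22 − 0.84375 = -22.84375 dB.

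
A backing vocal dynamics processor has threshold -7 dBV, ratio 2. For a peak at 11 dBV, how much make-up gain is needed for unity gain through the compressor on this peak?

Without make-up, output = threshold + overshoot/2 = -7 + 9 = 2 dBV.
Gap to target: 9 dB.

9 dB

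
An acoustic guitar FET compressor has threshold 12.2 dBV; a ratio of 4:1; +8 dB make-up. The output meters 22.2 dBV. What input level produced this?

Stripping the +8 dB make-up gives 14.2 dBV at the gain stage.
The compressed level sits 14.2 − 12.2 = 2 dB over threshold.
Undo the ratio: input overshoot = 2 × 4 = 8 dB, giving input = 20.2 dBV.

20.2 dBV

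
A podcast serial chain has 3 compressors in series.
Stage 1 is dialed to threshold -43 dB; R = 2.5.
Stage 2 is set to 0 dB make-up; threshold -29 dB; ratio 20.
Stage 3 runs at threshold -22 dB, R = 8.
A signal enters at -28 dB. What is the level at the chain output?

Stage 1: -28 dB is 15 dB over -43 dB; at 2.5:1 that becomes 6 dB over, giving -37 dB.
Stage 2: -37 dB is at or below the -29 dB threshold — no compression; output -37 dB.
Stage 3: below threshold (-37 ≤ -22); passes unchanged; output -37 dB.

-37 dB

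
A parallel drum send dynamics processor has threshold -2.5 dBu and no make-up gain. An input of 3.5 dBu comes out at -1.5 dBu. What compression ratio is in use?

Input overshoot = 3.5 − (-2.5) = 6 dB; output overshoot = -1.5 − (-2.5) = 1 dB.
Ratio = 6 / 1 = 6.

6:1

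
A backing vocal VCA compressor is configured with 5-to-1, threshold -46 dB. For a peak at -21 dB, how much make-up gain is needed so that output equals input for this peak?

20 dB

The peak compresses to -46 + 25/5 = -41 dB.
To reach -21 dB requires -21 − (-41) = 20 dB of make-up.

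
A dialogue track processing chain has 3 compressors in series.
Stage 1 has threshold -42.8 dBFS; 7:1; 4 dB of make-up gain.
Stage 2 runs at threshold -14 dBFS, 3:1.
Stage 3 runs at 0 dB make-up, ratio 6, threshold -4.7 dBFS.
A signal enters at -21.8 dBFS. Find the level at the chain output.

-35.8 dBFS

Stage 1: overshoot 21 dB → 21/7 = 3 dB → -39.8 dBFS; +4 dB make-up → -35.8 dBFS.
Stage 2: -35.8 dBFS is at or below the -14 dBFS threshold — no compression; output -35.8 dBFS.
Stage 3: -35.8 dBFS is at or below the -4.7 dBFS threshold — no compression; output -35.8 dBFS.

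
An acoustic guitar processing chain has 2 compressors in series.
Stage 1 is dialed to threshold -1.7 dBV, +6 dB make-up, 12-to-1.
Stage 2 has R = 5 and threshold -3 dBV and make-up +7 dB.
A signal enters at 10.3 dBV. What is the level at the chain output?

5.66 dBV

Stage 1: 12 dB above -1.7 dBV, reduced 12:1 to 1 dB above → -0.7 dBV; +6 dB make-up → 5.3 dBV.
Stage 2: overshoot 8.3 dB → 8.3/5 = 1.66 dB → -1.34 dBV; +7 dB make-up → 5.66 dBV.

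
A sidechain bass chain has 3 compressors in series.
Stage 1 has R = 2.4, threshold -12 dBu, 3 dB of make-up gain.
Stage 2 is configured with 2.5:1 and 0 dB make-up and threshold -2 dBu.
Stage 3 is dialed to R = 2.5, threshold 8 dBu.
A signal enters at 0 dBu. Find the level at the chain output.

Stage 1: 12 dB above -12 dBu, reduced 2.4:1 to 5 dB above → -7 dBu; +3 dB make-up → -4 dBu.
Stage 2: -4 dBu ≤ -2 dBu, so stage 2 doesn't engage; output -4 dBu.
Stage 3: -4 dBu ≤ 8 dBu, so stage 3 doesn't engage; output -4 dBu.

-4 dBu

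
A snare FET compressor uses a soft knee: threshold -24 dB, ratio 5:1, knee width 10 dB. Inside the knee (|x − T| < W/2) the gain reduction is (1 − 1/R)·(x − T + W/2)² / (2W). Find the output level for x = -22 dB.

x − T + W/2 = -22 − (-24) + 5 = 7.
GR = (1 − 1/5) × 7² / 20 = 0.8 × 49 / 20 = 1.96 dB.
Output = -22 − 1.96 = -23.96 dB.

-23.96 dB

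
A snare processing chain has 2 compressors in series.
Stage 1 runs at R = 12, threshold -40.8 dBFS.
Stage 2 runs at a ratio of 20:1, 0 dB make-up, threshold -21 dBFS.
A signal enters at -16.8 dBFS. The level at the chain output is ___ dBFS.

Stage 1: 24 dB above -40.8 dBFS, reduced 12:1 to 2 dB above → -38.8 dBFS.
Stage 2: -38.8 dBFS is at or below the -21 dBFS threshold — no compression; output -38.8 dBFS.

-38.8 dBFS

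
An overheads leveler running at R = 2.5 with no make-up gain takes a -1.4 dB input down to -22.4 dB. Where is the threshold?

-36.4 dB

Gain reduction = -1.4 − (-22.4) = 21 dB; output overshoot = GR / (R − 1) = 21 / 1.5 = 14 dB.
Threshold = output − output overshoot = -22.4 − 14 = -36.4 dB.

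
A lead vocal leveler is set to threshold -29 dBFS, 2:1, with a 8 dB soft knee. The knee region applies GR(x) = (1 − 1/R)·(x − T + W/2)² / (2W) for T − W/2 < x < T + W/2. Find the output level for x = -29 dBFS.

-29.5 dBFS

x − T + W/2 = -29 − (-29) + 4 = 4.
GR = (1 − 1/2) × 4² / 16 = 0.5 × 16 / 16 = 0.5 dB.
Output = -29 − 0.5 = -29.5 dBFS.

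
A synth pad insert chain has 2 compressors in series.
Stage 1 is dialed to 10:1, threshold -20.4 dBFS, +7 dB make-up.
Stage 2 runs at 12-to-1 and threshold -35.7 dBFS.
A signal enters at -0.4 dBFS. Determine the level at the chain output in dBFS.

-33.675 dBFS

Stage 1: overshoot 20 dB → 20/10 = 2 dB → -18.4 dBFS; +7 dB make-up → -11.4 dBFS.
Stage 2: 24.3 dB above -35.7 dBFS, reduced 12:1 to 2.025 dB above → -33.675 dBFS.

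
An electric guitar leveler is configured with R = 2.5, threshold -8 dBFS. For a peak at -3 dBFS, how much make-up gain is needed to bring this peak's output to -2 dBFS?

The peak compresses to -8 + 5/2.5 = -6 dBFS.
To reach -2 dBFS requires -2 − (-6) = 4 dB of make-up.

4 dB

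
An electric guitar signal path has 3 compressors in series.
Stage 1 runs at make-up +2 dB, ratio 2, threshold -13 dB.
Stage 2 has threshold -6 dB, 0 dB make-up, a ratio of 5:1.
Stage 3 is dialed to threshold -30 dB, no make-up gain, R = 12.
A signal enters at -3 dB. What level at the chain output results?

Stage 1: 10 dB above -13 dB, reduced 2:1 to 5 dB above → -8 dB; +2 dB make-up → -6 dB.
Stage 2: below threshold (-6 ≤ -6); passes unchanged; output -6 dB.
Stage 3: -6 dB is 24 dB over -30 dB; at 12:1 that becomes 2 dB over, giving -28 dB.

-28 dB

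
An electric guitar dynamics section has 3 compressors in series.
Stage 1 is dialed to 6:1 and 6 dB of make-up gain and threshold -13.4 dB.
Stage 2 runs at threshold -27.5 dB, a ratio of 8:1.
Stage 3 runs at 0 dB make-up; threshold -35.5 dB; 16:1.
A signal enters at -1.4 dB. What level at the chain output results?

Stage 1: overshoot 12 dB → 12/6 = 2 dB → -11.4 dB; +6 dB make-up → -5.4 dB.
Stage 2: 22.1 dB above -27.5 dB, reduced 8:1 to 2.7625 dB above → -24.7375 dB.
Stage 3: 10.7625 dB above -35.5 dB, reduced 16:1 to 0.672656 dB above → -34.827344 dB.

-34.827344 dB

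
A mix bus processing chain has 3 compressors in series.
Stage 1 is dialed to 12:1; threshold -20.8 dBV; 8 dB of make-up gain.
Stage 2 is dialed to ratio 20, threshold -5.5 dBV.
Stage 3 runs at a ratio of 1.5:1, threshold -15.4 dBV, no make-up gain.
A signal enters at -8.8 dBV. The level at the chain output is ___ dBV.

Stage 1: 12 dB above -20.8 dBV, reduced 12:1 to 1 dB above → -19.8 dBV; +8 dB make-up → -11.8 dBV.
Stage 2: -11.8 dBV ≤ -5.5 dBV, so stage 2 doesn't engage; output -11.8 dBV.
Stage 3: overshoot 3.6 dB → 3.6/1.5 = 2.4 dB → -13 dBV.

-13 dBV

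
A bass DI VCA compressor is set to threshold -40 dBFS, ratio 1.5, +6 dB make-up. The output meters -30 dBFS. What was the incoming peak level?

Before make-up, the level was -30 − 6 = -36 dBFS.
That's 4 dB above the -40 dBFS threshold.
Before 1.5:1 compression the overshoot was 4 × 1.5 = 6 dB, so input = -40 + 6 = -34 dBFS.

-34 dBFS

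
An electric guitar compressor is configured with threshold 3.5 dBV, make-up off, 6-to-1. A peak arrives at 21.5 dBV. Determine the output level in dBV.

6.5 dBV

21.5 dBV sits 18 dB over threshold.
At 6:1 the overshoot is divided by 6, leaving 3 dB above threshold.
Output = 3.5 + 3 = 6.5 dBV.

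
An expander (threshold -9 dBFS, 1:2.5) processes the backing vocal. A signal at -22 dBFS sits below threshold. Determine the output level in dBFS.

Below threshold, a 1:2.5 expander applies gain = (2.5−1)×(T − x) of attenuation.
(2.5−1) × 13 = 19.5 dB, so output = -22 − 19.5 = -41.5 dBFS.

-41.5 dBFS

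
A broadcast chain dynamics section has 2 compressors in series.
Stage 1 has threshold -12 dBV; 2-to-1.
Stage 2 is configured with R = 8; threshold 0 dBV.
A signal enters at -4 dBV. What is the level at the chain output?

Stage 1: overshoot 8 dB → 8/2 = 4 dB → -8 dBV.
Stage 2: below threshold (-8 ≤ 0); passes unchanged; output -8 dBV.

-8 dBV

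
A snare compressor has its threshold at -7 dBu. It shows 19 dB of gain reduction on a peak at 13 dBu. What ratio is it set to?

Input overshoot = 13 − (-7) = 20 dB.
Output overshoot = 20 − 19 = 1 dB.
Ratio = input overshoot / output overshoot = 20 / 1 = 20.

20:1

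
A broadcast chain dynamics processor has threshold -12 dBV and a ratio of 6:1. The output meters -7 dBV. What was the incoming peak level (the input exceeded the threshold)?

18 dBV

That's 5 dB above the -12 dBV threshold.
Undo the ratio: input overshoot = 5 × 6 = 30 dB, giving input = 18 dBV.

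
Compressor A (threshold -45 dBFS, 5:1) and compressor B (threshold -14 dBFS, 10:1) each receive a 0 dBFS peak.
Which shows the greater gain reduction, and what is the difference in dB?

A: 45 dB over, compressed to 9 dB over, so 36 dB of GR.
B: 14 dB over, compressed to 1.4 dB over, so 12.6 dB of GR.
Difference: 23.4 dB in favour of A.

A, by 23.4 dB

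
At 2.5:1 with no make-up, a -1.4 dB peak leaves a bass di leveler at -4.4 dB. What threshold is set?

-6.4 dB

Gain reduction = -1.4 − (-4.4) = 3 dB; output overshoot = GR / (R − 1) = 3 / 1.5 = 2 dB.
Threshold = output − output overshoot = -4.4 − 2 = -6.4 dB.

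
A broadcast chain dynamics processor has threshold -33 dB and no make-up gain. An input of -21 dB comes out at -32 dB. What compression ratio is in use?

12:1

Input overshoot = -21 − (-33) = 12 dB; output overshoot = -32 − (-33) = 1 dB.
Ratio = 12 / 1 = 12.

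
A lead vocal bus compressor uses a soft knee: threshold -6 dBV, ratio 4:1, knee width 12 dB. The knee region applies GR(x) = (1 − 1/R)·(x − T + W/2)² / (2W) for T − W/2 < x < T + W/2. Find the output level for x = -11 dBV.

-11.03125 dBV

x − T + W/2 = -11 − (-6) + 6 = 1.
GR = (1 − 1/4) × 1² / 24 = 0.75 × 1 / 24 = 0.03125 dB.
Output = -11 − 0.03125 = -11.03125 dBV.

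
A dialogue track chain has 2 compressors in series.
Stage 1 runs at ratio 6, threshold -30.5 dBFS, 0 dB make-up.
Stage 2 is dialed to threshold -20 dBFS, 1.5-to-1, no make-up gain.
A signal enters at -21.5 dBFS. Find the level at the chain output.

-29 dBFS

Stage 1: 9 dB above -30.5 dBFS, reduced 6:1 to 1.5 dB above → -29 dBFS.
Stage 2: -29 dBFS ≤ -20 dBFS, so stage 2 doesn't engage; output -29 dBFS.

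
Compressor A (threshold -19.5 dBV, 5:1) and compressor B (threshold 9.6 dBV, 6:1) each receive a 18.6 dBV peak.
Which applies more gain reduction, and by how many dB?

A, by 22.98 dB

A: GR = 38.1 − 38.1/5 = 30.48 dB.
B: GR = 9 − 9/6 = 7.5 dB.
A reduces 22.98 dB more.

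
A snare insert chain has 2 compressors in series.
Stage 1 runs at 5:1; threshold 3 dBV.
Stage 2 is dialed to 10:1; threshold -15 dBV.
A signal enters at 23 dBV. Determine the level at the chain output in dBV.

Stage 1: 23 dBV is 20 dB over 3 dBV; at 5:1 that becomes 4 dB over, giving 7 dBV.
Stage 2: 7 dBV is 22 dB over -15 dBV; at 10:1 that becomes 2.2 dB over, giving -12.8 dBV.

-12.8 dBV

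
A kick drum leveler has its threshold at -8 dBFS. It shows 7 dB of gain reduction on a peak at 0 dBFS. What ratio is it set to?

8:1

Input overshoot = 0 − (-8) = 8 dB.
Output overshoot = 8 − 7 = 1 dB.
Ratio = input overshoot / output overshoot = 8 / 1 = 8.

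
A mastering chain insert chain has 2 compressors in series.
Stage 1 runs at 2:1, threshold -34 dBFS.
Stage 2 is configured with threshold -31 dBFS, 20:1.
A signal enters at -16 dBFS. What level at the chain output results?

-30.7 dBFS

Stage 1: overshoot 18 dB → 18/2 = 9 dB → -25 dBFS.
Stage 2: overshoot 6 dB → 6/20 = 0.3 dB → -30.7 dBFS.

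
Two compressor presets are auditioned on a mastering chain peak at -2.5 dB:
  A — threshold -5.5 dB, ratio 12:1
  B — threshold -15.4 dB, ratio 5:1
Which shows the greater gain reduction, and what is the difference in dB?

A: GR = 3 − 3/12 = 2.75 dB.
B: GR = 12.9 − 12.9/5 = 10.32 dB.
B reduces 7.57 dB more.

B, by 7.57 dB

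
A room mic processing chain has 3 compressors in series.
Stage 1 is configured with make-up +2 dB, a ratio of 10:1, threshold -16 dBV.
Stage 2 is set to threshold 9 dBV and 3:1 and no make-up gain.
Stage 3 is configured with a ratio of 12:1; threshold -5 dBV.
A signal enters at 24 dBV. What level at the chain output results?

Stage 1: 24 dBV is 40 dB over -16 dBV; at 10:1 that becomes 4 dB over, giving -12 dBV; +2 dB make-up → -10 dBV.
Stage 2: below threshold (-10 ≤ 9); passes unchanged; output -10 dBV.
Stage 3: -10 dBV is at or below the -5 dBV threshold — no compression; output -10 dBV.

-10 dBV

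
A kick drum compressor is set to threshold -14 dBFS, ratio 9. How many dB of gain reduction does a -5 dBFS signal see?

8 dB

-5 dBFS exceeds the threshold by 9 dB.
At 9:1, output sits 9/9 = 1 dB above threshold.
Gain reduction = 9 − 1 = 8 dB.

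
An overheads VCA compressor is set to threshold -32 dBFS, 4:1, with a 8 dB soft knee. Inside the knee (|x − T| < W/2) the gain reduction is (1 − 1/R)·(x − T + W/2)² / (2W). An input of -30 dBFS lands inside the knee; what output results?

-31.6875 dBFS

x − T + W/2 = -30 − (-32) + 4 = 6.
GR = (1 − 1/4) × 6² / 16 = 0.75 × 36 / 16 = 1.6875 dB.
Output = -30 − 1.6875 = -31.6875 dBFS.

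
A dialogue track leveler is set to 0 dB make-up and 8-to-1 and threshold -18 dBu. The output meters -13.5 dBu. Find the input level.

18 dBu

That's 4.5 dB above the -18 dBu threshold.
Input overshoot = R × output overshoot = 36 dB → input = -18 + 36 = 18 dBu.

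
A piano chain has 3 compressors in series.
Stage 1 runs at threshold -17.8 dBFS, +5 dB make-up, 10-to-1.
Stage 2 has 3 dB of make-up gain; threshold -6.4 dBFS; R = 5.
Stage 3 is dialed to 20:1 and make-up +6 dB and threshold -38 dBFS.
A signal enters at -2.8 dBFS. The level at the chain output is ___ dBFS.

-30.515 dBFS

Stage 1: -2.8 dBFS is 15 dB over -17.8 dBFS; at 10:1 that becomes 1.5 dB over, giving -16.3 dBFS; +5 dB make-up → -11.3 dBFS.
Stage 2: below threshold (-11.3 ≤ -6.4); passes unchanged; make-up brings it to -8.3 dBFS.
Stage 3: overshoot 29.7 dB → 29.7/20 = 1.485 dB → -36.515 dBFS; +6 dB make-up → -30.515 dBFS.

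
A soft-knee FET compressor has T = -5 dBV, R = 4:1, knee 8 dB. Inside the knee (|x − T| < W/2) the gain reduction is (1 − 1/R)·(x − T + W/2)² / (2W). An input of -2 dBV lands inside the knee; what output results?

x − T + W/2 = -2 − (-5) + 4 = 7.
GR = (1 − 1/4) × 7² / 16 = 0.75 × 49 / 16 = 2.296875 dB.
Output = -2 − 2.296875 = -4.296875 dBV.

-4.296875 dBV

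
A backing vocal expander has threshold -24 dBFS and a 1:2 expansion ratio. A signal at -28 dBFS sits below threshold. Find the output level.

Undershoot = (-24) − (-28) = 4 dB.
At 1:2, that expands to 8 dB under threshold.
Output = -24 − 8 = -32 dBFS.

-32 dBFS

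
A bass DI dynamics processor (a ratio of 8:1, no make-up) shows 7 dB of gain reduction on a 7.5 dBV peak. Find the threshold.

-0.5 dBV

Let T be the threshold. Output overshoot = (input overshoot)/R, so 0.5 − T = (7.5 − T)/8.
8·(0.5 − T) = 7.5 − T → 7·T = 4 − 7.5 = -3.5.
T = -3.5/7 = -0.5 dBV.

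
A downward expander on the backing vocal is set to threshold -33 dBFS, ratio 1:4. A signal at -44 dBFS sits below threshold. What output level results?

Undershoot = (-33) − (-44) = 11 dB.
At 1:4, that expands to 44 dB under threshold.
Output = -33 − 44 = -77 dBFS.

-77 dBFS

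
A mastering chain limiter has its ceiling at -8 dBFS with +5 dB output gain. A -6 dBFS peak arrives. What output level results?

-3 dBFS

At ∞:1, everything above -8 dBFS is held at the ceiling.
Output gain then adds 5 dB: -8 + 5 = -3 dBFS.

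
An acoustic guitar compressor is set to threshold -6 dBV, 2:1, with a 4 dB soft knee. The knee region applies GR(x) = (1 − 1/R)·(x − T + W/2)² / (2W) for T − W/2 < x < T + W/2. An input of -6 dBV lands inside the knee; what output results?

-6.25 dBV

x − T + W/2 = -6 − (-6) + 2 = 2.
GR = (1 − 1/2) × 2² / 8 = 0.5 × 4 / 8 = 0.25 dB.
Output = -6 − 0.25 = -6.25 dBV.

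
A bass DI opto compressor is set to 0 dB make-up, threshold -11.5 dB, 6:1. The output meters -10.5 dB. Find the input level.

-5.5 dB

Post-compression overshoot = -10.5 − (-11.5) = 1 dB.
Input overshoot = R × output overshoot = 6 dB → input = -11.5 + 6 = -5.5 dB.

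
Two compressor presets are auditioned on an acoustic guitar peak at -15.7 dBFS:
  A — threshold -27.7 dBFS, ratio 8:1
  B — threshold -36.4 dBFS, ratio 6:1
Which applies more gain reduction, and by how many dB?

A: 12 dB over, compressed to 1.5 dB over, so 10.5 dB of GR.
B: 20.7 dB over, compressed to 3.45 dB over, so 17.25 dB of GR.
B applies 6.75 dB more gain reduction.

B, by 6.75 dB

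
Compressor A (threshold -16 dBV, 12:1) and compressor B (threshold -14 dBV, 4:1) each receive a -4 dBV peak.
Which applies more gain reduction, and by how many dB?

A, by 3.5 dB

A: overshoot 12 dB → output overshoot 1 dB → GR 11 dB.
B: overshoot 10 dB → output overshoot 2.5 dB → GR 7.5 dB.
A applies 3.5 dB more gain reduction.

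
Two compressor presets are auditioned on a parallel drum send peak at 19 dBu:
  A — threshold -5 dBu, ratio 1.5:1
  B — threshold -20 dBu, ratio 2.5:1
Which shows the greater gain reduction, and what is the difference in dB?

B, by 15.4 dB

A: 24 dB over, compressed to 16 dB over, so 8 dB of GR.
B: 39 dB over, compressed to 15.6 dB over, so 23.4 dB of GR.
B applies 15.4 dB more gain reduction.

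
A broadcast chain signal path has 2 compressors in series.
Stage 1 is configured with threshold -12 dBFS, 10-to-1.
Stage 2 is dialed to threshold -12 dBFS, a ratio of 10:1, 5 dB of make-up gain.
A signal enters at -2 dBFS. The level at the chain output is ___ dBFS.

Stage 1: overshoot 10 dB → 10/10 = 1 dB → -11 dBFS.
Stage 2: 1 dB above -12 dBFS, reduced 10:1 to 0.1 dB above → -11.9 dBFS; +5 dB make-up → -6.9 dBFS.

-6.9 dBFS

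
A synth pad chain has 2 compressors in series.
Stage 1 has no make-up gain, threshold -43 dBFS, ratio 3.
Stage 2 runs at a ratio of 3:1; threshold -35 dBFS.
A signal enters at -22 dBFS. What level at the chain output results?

Stage 1: overshoot 21 dB → 21/3 = 7 dB → -36 dBFS.
Stage 2: below threshold (-36 ≤ -35); passes unchanged; output -36 dBFS.

-36 dBFS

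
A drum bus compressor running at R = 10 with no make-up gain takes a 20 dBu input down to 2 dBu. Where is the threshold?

0 dBu

Gain reduction = 20 − 2 = 18 dB; output overshoot = GR / (R − 1) = 18 / 9 = 2 dB.
Threshold = output − output overshoot = 2 − 2 = 0 dBu.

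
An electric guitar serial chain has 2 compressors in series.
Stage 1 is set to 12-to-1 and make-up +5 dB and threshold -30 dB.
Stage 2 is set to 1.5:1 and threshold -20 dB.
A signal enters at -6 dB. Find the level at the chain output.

Stage 1: 24 dB above -30 dB, reduced 12:1 to 2 dB above → -28 dB; +5 dB make-up → -23 dB.
Stage 2: below threshold (-23 ≤ -20); passes unchanged; output -23 dB.

-23 dB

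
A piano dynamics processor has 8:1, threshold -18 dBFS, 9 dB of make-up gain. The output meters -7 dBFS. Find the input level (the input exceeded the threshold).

Stripping the +9 dB make-up gives -16 dBFS at the gain stage.
That's 2 dB above the -18 dBFS threshold.
Input overshoot = R × output overshoot = 16 dB → input = -18 + 16 = -2 dBFS.

-2 dBFS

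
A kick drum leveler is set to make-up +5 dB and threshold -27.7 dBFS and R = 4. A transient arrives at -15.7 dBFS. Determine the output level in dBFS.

-19.7 dBFS

-15.7 dBFS sits 12 dB over threshold.
At 4:1 the overshoot is divided by 4, leaving 3 dB above threshold.
Output = -27.7 + 3 = -24.7 dBFS; make-up adds 5 dB, giving -19.7 dBFS.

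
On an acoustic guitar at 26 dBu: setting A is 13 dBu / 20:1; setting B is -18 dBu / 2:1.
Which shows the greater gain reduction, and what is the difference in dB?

B, by 9.65 dB

A: 13 dB over, compressed to 0.65 dB over, so 12.35 dB of GR.
B: 44 dB over, compressed to 22 dB over, so 22 dB of GR.
B applies 9.65 dB more gain reduction.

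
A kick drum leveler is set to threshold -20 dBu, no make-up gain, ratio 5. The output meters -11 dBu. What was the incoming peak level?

25 dBu

The compressed level sits -11 − (-20) = 9 dB over threshold.
Input overshoot = R × output overshoot = 45 dB → input = -20 + 45 = 25 dBu.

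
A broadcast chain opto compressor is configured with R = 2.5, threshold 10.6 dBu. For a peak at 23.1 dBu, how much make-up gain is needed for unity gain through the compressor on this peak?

7.5 dB

The peak compresses to 10.6 + 12.5/2.5 = 15.6 dBu.
To reach 23.1 dBu requires 23.1 − 15.6 = 7.5 dB of make-up.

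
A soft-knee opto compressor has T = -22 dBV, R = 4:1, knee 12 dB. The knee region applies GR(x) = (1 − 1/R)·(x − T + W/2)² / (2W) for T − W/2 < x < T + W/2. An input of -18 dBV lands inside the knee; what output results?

-21.125 dBV

x − T + W/2 = -18 − (-22) + 6 = 10.
GR = (1 − 1/4) × 10² / 24 = 0.75 × 100 / 24 = 3.125 dB.
Output = -18 − 3.125 = -21.125 dBV.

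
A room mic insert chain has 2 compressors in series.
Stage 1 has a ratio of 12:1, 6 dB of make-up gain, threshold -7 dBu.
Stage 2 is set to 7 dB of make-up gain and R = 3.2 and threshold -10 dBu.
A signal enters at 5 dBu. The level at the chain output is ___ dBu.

0.125 dBu

Stage 1: 12 dB above -7 dBu, reduced 12:1 to 1 dB above → -6 dBu; +6 dB make-up → 0 dBu.
Stage 2: 0 dBu is 10 dB over -10 dBu; at 3.2:1 that becomes 3.125 dB over, giving -6.875 dBu; +7 dB make-up → 0.125 dBu.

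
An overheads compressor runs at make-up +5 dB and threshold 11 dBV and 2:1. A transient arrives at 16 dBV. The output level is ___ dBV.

16 dBV sits 5 dB over threshold.
At 2:1 the overshoot is divided by 2, leaving 2.5 dB above threshold.
So the level is 11 + 2.5 = 13.5 dBV; make-up adds 5 dB, giving 18.5 dBV.

18.5 dBV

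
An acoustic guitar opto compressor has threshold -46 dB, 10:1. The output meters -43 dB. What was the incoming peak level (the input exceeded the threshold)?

-16 dB

Post-compression overshoot = -43 − (-46) = 3 dB.
Input overshoot = R × output overshoot = 30 dB → input = -46 + 30 = -16 dB.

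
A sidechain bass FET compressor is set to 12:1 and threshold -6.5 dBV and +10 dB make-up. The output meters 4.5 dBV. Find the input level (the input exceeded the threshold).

5.5 dBV

Stripping the +10 dB make-up gives -5.5 dBV at the gain stage.
That's 1 dB above the -6.5 dBV threshold.
Before 12:1 compression the overshoot was 1 × 12 = 12 dB, so input = -6.5 + 12 = 5.5 dBV.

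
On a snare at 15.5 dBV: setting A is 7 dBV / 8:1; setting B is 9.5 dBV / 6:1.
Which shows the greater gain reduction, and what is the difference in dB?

A, by 2.4375 dB

A: GR = 8.5 − 8.5/8 = 7.4375 dB.
B: GR = 6 − 6/6 = 5 dB.
A reduces 2.4375 dB more.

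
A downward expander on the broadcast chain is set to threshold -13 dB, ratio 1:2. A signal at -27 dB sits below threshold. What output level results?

-41 dB

The input is 14 dB below the -13 dB threshold.
A 1:2 expander multiplies undershoot by 2: 14 × 2 = 28 dB below threshold.
Output = -13 − 28 = -41 dB.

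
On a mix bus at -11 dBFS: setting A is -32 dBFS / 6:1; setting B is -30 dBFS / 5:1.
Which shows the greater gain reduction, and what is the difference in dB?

A, by 2.3 dB

A: 21 dB over, compressed to 3.5 dB over, so 17.5 dB of GR.
B: 19 dB over, compressed to 3.8 dB over, so 15.2 dB of GR.
A applies 2.3 dB more gain reduction.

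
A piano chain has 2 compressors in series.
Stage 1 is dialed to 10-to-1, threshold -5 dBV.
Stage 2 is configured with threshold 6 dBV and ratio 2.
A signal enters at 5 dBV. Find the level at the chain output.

Stage 1: 10 dB above -5 dBV, reduced 10:1 to 1 dB above → -4 dBV.
Stage 2: -4 dBV is at or below the 6 dBV threshold — no compression; output -4 dBV.

-4 dBV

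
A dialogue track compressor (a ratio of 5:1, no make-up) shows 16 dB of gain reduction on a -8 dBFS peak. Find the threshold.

-28 dBFS

Input is 20 dB above T (since output overshoot × R = input overshoot: (-24 − T)·5 = -8 − T gives T = -28 dBFS).
Check: -28 + (-8 − (-28))/5 = -28 + 4 = -24 dBFS. ✓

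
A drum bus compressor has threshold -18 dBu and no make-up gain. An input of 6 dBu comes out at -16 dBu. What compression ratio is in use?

Input overshoot = 6 − (-18) = 24 dB; output overshoot = -16 − (-18) = 2 dB.
Ratio = 24 / 2 = 12.

12:1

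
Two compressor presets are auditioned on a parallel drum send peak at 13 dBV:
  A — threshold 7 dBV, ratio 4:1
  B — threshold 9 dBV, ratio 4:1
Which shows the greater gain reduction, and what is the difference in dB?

A, by 1.5 dB

A: 6 dB over, compressed to 1.5 dB over, so 4.5 dB of GR.
B: 4 dB over, compressed to 1 dB over, so 3 dB of GR.
A applies 1.5 dB more gain reduction.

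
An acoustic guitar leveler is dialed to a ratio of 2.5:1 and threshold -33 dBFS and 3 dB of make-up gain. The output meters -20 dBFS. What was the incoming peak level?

-8 dBFS

Remove make-up: -20 − 3 = -23 dBFS.
That's 10 dB above the -33 dBFS threshold.
Input overshoot = R × output overshoot = 25 dB → input = -33 + 25 = -8 dBFS.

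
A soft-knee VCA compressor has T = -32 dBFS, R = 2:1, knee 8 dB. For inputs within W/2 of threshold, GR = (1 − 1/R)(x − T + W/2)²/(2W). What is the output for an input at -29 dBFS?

-30.53125 dBFS

x − T + W/2 = -29 − (-32) + 4 = 7.
GR = (1 − 1/2) × 7² / 16 = 0.5 × 49 / 16 = 1.53125 dB.
Output = -29 − 1.53125 = -30.53125 dBFS.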